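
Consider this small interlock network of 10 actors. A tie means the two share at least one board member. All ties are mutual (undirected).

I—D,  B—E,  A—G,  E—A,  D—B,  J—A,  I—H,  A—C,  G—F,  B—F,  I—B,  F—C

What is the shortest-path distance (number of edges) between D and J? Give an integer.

One shortest route is D – B – E – A – J, which uses 4 edges, and at distance 3 from D we only reach {A, C, G}, which does not include J. So d(D,J) = 4.

4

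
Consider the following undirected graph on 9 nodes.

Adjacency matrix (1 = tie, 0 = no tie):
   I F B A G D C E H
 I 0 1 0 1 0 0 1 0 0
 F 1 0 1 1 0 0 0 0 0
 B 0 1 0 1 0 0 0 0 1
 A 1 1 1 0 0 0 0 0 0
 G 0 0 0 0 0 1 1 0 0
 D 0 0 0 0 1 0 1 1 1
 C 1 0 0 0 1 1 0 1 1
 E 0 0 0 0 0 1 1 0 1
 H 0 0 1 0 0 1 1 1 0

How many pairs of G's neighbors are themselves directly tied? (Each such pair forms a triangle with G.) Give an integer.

G's neighbors: C and D.
Neighbor pairs that are themselves tied: G–C–D. Each forms one triangle with G, for 1 in total.

1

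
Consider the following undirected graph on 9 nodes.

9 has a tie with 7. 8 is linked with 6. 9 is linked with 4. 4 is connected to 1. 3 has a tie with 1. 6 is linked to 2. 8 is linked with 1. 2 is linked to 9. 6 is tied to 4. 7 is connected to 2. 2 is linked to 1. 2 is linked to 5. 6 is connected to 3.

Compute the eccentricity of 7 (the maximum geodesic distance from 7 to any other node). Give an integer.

Distances from 7: 1:2, 2:1, 3:3, 4:2, 5:2, 6:2, 8:3, 9:1.
The largest is 3 (to 3 and 8), so the eccentricity of 7 is 3.

3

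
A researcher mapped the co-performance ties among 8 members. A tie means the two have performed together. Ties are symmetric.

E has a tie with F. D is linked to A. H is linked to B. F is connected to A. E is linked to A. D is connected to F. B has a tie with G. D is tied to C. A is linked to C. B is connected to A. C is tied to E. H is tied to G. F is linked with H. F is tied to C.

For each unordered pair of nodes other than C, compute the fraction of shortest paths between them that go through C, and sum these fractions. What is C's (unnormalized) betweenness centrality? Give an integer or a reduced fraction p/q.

Pairs whose geodesics pass through C — D–E: 1/3.
All other pairs contribute 0.
Summing the contributions gives betweenness(C) = 1/3.

1/3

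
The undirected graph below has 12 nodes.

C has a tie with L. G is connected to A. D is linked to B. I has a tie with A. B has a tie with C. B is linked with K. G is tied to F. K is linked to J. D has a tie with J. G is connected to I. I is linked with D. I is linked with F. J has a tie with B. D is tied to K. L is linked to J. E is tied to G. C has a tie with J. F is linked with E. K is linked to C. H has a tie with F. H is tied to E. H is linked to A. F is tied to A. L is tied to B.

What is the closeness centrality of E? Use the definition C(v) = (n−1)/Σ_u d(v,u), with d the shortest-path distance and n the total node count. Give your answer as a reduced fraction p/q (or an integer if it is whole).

Distances from E: A:2, B:4, C:5, D:3, F:1, G:1, H:1, I:2, J:4, K:4, L:5. Sum = 32.
n = 12, so closeness = 11/32.

11/32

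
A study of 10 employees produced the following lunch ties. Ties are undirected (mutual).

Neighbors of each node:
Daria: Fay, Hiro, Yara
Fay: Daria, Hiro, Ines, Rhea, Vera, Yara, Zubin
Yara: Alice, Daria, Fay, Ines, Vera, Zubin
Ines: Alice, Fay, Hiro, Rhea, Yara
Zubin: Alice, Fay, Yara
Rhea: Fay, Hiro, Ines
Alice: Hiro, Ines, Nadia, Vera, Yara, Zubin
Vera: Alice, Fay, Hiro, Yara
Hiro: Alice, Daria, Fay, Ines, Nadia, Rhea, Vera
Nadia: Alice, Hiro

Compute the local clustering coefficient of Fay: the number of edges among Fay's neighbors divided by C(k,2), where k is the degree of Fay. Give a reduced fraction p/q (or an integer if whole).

3/7

Fay's neighbors: Daria, Hiro, Ines, Rhea, Vera, Yara, and Zubin (k = 7).
Possible neighbor pairs: C(7,2) = 21. Edges among them: Daria–Hiro, Daria–Yara, Hiro–Ines, Hiro–Rhea, Hiro–Vera, Ines–Rhea, Ines–Yara, Vera–Yara, Yara–Zubin → e = 9.
Clustering(Fay) = 9/21 = 3/7.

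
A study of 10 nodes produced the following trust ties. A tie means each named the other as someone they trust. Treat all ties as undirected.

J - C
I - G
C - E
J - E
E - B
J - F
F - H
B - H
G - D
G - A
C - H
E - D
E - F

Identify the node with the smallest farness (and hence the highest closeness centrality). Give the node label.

E

Farness (sum of distances to all others) for each node — A:29, B:21, C:20, D:17, E:15, F:20, G:21, H:24, I:29, J:20.
The smallest farness is 15, for E, so E has the highest closeness.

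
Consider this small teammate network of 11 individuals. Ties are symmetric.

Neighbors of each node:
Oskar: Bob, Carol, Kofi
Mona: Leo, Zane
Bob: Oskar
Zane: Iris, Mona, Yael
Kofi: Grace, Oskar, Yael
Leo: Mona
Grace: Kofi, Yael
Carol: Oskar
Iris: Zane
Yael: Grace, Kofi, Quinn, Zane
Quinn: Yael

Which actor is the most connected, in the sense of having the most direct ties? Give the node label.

Yael

Degrees — Bob:1, Carol:1, Grace:2, Iris:1, Kofi:3, Leo:1, Mona:2, Oskar:3, Quinn:1, Yael:4, Zane:3.
The maximum is 4, attained only by Yael.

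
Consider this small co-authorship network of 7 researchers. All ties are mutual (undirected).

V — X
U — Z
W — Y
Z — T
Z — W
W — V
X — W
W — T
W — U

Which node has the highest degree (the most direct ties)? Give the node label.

Degrees — T:2, U:2, V:2, W:6, X:2, Y:1, Z:3.
The maximum is 6, attained only by W.

W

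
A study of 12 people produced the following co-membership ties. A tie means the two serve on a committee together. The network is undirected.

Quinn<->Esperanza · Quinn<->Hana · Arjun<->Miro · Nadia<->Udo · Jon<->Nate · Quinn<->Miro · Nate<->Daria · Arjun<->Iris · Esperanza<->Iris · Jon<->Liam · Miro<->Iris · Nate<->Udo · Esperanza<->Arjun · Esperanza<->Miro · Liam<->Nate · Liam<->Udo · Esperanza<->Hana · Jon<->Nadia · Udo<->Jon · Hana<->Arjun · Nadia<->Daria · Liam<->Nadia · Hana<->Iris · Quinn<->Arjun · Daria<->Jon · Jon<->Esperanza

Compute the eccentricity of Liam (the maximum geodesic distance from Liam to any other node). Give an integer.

3

Distances from Liam: Arjun:3, Daria:2, Esperanza:2, Hana:3, Iris:3, Jon:1, Miro:3, Nadia:1, Nate:1, Quinn:3, Udo:1.
The largest is 3 (to Quinn, Miro, Iris, Hana, and Arjun), so the eccentricity of Liam is 3.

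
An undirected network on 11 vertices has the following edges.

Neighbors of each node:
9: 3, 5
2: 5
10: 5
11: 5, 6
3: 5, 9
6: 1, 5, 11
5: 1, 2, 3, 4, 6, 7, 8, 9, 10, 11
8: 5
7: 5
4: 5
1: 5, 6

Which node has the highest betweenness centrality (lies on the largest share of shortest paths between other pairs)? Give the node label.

Unnormalized betweenness of each node: 1:0, 2:0, 3:0, 4:0, 5:83/2, 6:1/2, 7:0, 8:0, 9:0, 10:0, 11:0.
5 has the largest value, 83/2, making it the main broker — the node through which the most shortest paths run.

5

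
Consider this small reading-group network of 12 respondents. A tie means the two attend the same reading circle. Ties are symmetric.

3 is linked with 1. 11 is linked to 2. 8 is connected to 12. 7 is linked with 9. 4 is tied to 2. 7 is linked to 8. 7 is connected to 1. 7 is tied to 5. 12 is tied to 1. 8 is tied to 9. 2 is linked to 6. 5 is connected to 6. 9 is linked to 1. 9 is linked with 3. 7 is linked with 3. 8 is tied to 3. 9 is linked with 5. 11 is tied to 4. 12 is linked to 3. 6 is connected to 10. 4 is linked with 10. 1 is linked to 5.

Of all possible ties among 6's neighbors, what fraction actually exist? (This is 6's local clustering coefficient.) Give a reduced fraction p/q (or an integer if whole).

0

6's neighbors: 2, 5, and 10 (k = 3).
Possible neighbor pairs: C(3,2) = 3. Edges among them: none → e = 0.
Clustering(6) = 0/3 = 0.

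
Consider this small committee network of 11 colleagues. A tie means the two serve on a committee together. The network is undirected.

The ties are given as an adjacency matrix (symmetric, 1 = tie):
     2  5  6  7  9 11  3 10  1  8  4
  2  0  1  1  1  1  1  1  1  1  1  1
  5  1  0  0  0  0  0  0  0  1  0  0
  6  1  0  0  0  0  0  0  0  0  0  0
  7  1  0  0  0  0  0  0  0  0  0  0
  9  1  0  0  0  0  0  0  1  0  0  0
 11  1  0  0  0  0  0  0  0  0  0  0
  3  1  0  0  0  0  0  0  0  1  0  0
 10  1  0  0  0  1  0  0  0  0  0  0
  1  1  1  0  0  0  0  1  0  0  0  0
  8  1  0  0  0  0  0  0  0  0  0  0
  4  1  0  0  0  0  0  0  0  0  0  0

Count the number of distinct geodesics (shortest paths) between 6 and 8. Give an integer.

The shortest distance is 2, and the only length-2 path is 6–2–8. So there is exactly 1 shortest path.

1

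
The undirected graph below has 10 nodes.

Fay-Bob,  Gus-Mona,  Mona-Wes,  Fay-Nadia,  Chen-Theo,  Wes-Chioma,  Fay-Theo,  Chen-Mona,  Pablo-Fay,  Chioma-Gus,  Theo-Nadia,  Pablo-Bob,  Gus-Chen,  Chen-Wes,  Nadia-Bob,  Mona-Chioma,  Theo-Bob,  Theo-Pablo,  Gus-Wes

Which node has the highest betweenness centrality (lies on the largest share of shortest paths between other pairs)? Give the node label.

Theo

Unnormalized betweenness of each node: Bob:1/3, Chen:20, Chioma:0, Fay:1/3, Gus:2, Mona:2, Nadia:0, Pablo:0, Theo:61/3, Wes:2.
Theo has the largest value, 61/3, making it the main broker — the node through which the most shortest paths run.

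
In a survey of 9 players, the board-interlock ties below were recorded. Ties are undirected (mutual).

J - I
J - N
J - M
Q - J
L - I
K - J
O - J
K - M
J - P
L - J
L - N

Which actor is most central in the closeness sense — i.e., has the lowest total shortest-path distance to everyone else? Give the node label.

Farness (sum of distances to all others) for each node — I:14, J:8, K:14, L:13, M:14, N:14, O:15, P:15, Q:15.
The smallest farness is 8, for J, so J has the highest closeness.

J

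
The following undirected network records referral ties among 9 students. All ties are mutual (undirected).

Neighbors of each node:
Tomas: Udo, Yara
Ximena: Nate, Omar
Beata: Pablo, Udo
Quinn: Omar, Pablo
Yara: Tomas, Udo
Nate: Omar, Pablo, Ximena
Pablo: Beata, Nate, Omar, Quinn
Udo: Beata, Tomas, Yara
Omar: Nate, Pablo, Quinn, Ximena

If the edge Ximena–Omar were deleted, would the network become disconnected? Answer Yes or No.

Even without that edge, Ximena still reaches Omar via Ximena – Nate – Omar, so the network stays connected. Not a bridge.

No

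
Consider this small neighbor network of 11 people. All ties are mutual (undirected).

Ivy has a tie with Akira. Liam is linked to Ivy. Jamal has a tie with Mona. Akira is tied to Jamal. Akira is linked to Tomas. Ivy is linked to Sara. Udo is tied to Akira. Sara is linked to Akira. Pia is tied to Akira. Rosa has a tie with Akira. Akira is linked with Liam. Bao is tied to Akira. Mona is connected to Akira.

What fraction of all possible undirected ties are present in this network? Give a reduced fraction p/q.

There are 13 edges and 11 nodes, so the maximum possible is C(11,2) = 55.
Density = 13/55.

13/55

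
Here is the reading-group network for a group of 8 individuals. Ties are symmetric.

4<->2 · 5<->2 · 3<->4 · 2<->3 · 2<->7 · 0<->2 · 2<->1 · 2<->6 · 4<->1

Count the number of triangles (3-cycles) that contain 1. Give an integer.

1

1's neighbors: 2 and 4.
Neighbor pairs that are themselves tied: 1–2–4. Each forms one triangle with 1, for 1 in total.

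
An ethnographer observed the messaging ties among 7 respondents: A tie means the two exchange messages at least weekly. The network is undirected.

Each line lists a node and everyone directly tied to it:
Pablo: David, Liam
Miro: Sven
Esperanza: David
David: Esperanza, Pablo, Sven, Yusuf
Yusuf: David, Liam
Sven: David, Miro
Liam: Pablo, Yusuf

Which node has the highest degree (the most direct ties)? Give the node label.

Degrees — David:4, Esperanza:1, Liam:2, Miro:1, Pablo:2, Sven:2, Yusuf:2.
The maximum is 4, attained only by David.

David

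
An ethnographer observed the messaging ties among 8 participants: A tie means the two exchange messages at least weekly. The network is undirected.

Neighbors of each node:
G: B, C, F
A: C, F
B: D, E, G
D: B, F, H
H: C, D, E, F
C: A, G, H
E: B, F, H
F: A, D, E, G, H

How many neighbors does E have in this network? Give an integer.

E is directly tied to B, F, and H. That is 3 neighbors, so the degree of E is 3.

3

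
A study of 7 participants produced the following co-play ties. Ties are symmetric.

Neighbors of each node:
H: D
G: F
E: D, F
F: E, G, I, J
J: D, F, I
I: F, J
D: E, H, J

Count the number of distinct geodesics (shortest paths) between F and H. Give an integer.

2

The shortest distance is 3. The length-3 paths are: F–J–D–H; F–E–D–H.
That gives 2 distinct shortest paths.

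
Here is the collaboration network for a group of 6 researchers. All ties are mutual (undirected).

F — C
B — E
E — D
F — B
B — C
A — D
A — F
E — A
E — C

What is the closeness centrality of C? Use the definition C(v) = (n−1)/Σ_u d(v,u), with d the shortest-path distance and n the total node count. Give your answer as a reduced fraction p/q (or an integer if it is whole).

5/7

Distances from C: A:2, B:1, D:2, E:1, F:1. Sum = 7.
n = 6, so closeness = 5/7.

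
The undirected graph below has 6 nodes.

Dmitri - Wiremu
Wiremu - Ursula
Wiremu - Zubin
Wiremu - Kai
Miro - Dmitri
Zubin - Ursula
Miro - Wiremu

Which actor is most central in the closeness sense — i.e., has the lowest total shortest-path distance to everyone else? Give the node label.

Farness (sum of distances to all others) for each node — Dmitri:8, Kai:9, Miro:8, Ursula:8, Wiremu:5, Zubin:8.
The smallest farness is 5, for Wiremu, so Wiremu has the highest closeness.

Wiremu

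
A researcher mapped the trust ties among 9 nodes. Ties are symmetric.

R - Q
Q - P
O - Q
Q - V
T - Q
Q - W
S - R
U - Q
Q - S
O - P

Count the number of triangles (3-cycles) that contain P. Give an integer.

1

P's neighbors: O and Q.
Neighbor pairs that are themselves tied: P–O–Q. Each forms one triangle with P, for 1 in total.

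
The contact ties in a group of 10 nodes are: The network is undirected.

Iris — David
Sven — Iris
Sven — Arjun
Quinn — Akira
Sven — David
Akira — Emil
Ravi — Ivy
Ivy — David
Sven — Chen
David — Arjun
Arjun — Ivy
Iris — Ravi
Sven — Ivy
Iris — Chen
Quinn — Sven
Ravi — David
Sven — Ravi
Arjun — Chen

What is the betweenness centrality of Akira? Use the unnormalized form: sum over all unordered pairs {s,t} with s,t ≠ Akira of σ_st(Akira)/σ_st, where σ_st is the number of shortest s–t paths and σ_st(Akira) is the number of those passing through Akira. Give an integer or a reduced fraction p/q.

Pairs whose geodesics pass through Akira — Emil–Quinn: 1; Emil–David: 1; Emil–Sven: 1; Emil–Chen: 1; Emil–Iris: 1; Emil–Ravi: 1; Emil–Ivy: 1; Emil–Arjun: 1.
All other pairs contribute 0.
Summing the contributions gives betweenness(Akira) = 8.

8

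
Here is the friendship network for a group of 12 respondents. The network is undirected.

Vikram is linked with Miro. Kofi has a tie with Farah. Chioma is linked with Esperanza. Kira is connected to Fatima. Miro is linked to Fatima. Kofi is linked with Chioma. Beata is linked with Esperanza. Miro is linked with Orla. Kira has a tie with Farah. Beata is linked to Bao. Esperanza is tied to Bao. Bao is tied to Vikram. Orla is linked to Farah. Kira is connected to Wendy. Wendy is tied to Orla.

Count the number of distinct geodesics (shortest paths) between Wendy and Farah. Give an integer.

The shortest distance is 2. The length-2 paths are: Wendy–Orla–Farah; Wendy–Kira–Farah.
That gives 2 distinct shortest paths.

2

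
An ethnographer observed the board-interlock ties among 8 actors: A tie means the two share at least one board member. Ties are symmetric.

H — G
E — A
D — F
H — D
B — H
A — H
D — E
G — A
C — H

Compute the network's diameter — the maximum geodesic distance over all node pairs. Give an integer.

Eccentricity of each node (its greatest distance to any other): A:3, B:3, C:3, D:2, E:3, F:3, G:3, H:2.
The maximum eccentricity is 3, realized for instance by the pair A–F via A – E – D – F. So the diameter is 3.

3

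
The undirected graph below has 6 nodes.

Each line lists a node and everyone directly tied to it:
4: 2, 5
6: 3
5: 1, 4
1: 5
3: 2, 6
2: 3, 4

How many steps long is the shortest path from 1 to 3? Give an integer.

4

One shortest route is 1 – 5 – 4 – 2 – 3, which uses 4 edges, and at distance 3 from 1 we only reach {2}, which does not include 3. So d(1,3) = 4.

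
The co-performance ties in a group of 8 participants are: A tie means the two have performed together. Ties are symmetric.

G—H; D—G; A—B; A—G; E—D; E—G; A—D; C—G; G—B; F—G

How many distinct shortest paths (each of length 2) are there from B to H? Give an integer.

The shortest distance is 2, and the only length-2 path is B–G–H. So there is exactly 1 shortest path.

1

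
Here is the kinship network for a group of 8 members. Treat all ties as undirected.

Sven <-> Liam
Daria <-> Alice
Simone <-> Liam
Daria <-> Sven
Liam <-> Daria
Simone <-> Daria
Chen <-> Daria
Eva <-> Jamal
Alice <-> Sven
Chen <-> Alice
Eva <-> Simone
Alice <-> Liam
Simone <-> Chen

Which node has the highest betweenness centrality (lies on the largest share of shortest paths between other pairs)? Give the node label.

Simone

Unnormalized betweenness of each node: Alice:5/6, Chen:1, Daria:10/3, Eva:6, Jamal:0, Liam:5/2, Simone:31/3, Sven:0.
Simone has the largest value, 31/3, making it the main broker — the node through which the most shortest paths run.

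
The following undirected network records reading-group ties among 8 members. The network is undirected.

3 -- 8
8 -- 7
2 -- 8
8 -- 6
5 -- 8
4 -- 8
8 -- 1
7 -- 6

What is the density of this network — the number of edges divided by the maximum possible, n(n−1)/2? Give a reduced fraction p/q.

There are 8 edges and 8 nodes, so the maximum possible is C(8,2) = 28.
Density = 8/28 = 2/7.

2/7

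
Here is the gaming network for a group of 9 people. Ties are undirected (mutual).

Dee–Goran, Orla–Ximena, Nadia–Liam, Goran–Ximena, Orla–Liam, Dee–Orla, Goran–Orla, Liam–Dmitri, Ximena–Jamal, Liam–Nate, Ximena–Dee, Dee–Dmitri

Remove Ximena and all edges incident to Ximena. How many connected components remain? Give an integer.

2

Without Ximena, the remaining ties split the others into: {Dee, Dmitri, Goran, Liam, Nadia, Nate, Orla}; {Jamal}.
That's 2 separate components.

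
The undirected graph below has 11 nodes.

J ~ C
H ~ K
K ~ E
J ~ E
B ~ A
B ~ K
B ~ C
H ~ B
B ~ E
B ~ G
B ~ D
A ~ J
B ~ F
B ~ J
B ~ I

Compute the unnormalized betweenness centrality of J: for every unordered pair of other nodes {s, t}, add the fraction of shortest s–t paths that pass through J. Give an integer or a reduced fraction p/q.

3/2

Pairs whose geodesics pass through J — C–E: 1/2; C–A: 1/2; E–A: 1/2.
All other pairs contribute 0.
Summing the contributions gives betweenness(J) = 3/2.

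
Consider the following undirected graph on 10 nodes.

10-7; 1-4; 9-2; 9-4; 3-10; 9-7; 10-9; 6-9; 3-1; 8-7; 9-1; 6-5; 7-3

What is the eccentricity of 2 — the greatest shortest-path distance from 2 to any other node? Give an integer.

3

Distances from 2: 1:2, 3:3, 4:2, 5:3, 6:2, 7:2, 8:3, 9:1, 10:2.
The largest is 3 (to 5, 3, and 8), so the eccentricity of 2 is 3.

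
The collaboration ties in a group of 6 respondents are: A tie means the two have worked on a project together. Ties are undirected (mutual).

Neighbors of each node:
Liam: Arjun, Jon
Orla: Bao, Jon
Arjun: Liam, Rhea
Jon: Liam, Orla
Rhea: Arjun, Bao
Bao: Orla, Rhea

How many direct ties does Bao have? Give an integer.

Bao is directly tied to Orla and Rhea. That is 2 neighbors, so the degree of Bao is 2.

2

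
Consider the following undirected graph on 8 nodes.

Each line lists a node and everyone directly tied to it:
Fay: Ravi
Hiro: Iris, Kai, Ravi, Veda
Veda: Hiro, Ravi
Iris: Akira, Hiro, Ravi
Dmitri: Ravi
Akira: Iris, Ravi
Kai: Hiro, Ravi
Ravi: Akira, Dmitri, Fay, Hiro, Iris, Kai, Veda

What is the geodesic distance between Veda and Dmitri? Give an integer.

One shortest route is Veda – Ravi – Dmitri, which uses 2 edges, and Veda and Dmitri are not directly tied, so nothing shorter exists. So d(Veda,Dmitri) = 2.

2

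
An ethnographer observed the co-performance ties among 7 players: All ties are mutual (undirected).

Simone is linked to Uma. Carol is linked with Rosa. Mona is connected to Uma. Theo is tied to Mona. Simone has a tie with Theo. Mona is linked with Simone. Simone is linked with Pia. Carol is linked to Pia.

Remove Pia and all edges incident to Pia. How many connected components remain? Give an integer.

2

Without Pia, the remaining ties split the others into: {Carol, Rosa}; {Mona, Simone, Theo, Uma}.
That's 2 separate components.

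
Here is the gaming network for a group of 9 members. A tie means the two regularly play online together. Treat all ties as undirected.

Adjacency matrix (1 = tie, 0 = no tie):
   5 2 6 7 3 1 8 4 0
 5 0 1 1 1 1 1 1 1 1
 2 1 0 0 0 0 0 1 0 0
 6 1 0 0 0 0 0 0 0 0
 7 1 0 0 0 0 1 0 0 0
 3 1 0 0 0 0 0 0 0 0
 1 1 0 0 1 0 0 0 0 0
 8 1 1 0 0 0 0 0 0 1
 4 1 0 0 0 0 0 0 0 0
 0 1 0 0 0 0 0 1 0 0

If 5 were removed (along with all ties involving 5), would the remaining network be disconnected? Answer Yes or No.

Removing 5 leaves {0, 2, and 8} with no path to {6}, so the network splits into 5 components. 5 is a cut vertex.

Yes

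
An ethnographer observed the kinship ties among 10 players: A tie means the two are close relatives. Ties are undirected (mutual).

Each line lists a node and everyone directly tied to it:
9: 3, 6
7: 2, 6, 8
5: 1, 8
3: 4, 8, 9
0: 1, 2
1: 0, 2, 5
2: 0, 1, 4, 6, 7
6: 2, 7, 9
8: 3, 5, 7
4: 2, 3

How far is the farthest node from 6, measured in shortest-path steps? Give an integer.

3

Distances from 6: 0:2, 1:2, 2:1, 3:2, 4:2, 5:3, 7:1, 8:2, 9:1.
The largest is 3 (to 5), so the eccentricity of 6 is 3.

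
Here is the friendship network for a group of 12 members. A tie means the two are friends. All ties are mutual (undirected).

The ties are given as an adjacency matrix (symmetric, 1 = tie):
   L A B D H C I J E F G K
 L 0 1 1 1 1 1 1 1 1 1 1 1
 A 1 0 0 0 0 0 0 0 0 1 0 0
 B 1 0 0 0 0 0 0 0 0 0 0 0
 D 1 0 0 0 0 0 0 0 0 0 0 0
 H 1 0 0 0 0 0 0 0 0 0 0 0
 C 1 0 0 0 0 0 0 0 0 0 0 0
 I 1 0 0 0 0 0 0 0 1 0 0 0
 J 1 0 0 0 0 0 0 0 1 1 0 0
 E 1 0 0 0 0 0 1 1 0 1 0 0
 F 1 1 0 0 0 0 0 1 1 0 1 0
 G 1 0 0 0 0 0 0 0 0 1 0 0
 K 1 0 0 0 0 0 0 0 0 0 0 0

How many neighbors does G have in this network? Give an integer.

2

G is directly tied to F and L. That is 2 neighbors, so the degree of G is 2.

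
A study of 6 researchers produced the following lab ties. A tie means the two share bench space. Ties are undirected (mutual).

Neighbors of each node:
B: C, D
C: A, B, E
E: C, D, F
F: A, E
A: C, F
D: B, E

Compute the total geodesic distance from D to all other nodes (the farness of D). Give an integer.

9

Distances from D: A:3, B:1, C:2, E:1, F:2.
Sum = 3 + 1 + 2 + 1 + 2 = 9.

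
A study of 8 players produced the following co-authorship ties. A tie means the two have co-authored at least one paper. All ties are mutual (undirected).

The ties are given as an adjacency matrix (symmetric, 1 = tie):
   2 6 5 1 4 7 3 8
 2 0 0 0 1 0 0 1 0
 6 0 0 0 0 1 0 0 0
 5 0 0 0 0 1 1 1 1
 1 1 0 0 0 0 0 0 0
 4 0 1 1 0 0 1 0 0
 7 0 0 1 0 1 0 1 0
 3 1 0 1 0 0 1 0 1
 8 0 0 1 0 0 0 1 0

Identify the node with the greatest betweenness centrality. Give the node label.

3

Unnormalized betweenness of each node: 1:0, 2:6, 3:21/2, 4:6, 5:11/2, 6:0, 7:3, 8:0.
3 has the largest value, 21/2, making it the main broker — the node through which the most shortest paths run.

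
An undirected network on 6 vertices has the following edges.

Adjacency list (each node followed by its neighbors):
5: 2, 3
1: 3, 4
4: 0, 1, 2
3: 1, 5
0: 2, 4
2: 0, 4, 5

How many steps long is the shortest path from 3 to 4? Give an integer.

One shortest route is 3 – 1 – 4, which uses 2 edges, and 3 and 4 are not directly tied, so nothing shorter exists. So d(3,4) = 2.

2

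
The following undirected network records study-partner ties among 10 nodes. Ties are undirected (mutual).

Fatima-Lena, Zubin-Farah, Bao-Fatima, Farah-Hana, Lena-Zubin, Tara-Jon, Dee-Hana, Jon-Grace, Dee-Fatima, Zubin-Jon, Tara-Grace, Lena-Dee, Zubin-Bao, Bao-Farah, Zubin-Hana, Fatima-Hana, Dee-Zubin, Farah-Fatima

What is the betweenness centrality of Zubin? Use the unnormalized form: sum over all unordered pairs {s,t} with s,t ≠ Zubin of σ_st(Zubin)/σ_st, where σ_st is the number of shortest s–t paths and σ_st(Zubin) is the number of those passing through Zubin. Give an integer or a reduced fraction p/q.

Pairs whose geodesics pass through Zubin — Bao–Dee: 1/2; Bao–Lena: 1/2; Bao–Hana: 1/3; Bao–Tara: 1; Bao–Jon: 1; Bao–Grace: 1; Dee–Farah: 1/3; Dee–Tara: 1; Dee–Jon: 1; Dee–Grace: 1; Lena–Farah: 1/2; Lena–Hana: 1/3; Lena–Tara: 1; Lena–Jon: 1 … (+10 more pairs).
All other pairs contribute 0.
Summing the contributions gives betweenness(Zubin) = 41/2.

41/2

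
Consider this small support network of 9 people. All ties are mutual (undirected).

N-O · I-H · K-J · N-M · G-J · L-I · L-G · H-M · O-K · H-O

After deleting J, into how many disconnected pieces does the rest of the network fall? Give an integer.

1

J's neighbors (G and K) remain reachable from one another through other ties, so the rest of the network stays in one piece.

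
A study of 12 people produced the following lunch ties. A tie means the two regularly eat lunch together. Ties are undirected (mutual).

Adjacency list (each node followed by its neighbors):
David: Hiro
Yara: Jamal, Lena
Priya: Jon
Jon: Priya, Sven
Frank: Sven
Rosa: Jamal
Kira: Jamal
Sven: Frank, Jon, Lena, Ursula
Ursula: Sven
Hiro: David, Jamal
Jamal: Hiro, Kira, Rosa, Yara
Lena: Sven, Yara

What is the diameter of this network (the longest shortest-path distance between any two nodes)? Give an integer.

7

Eccentricity of each node (its greatest distance to any other): David:7, Frank:6, Hiro:6, Jamal:5, Jon:6, Kira:6, Lena:4, Priya:7, Rosa:6, Sven:5, Ursula:6, Yara:4.
The maximum eccentricity is 7, realized for instance by the pair David–Priya via David – Hiro – Jamal – Yara – Lena – Sven – Jon – Priya. So the diameter is 7.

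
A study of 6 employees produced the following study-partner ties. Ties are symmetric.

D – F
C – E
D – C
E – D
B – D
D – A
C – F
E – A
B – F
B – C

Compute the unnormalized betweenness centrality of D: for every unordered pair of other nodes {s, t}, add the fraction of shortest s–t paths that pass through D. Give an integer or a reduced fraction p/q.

7/2

Pairs whose geodesics pass through D — C–A: 1/2; A–F: 1; A–B: 1; F–E: 1/2; E–B: 1/2.
All other pairs contribute 0.
Summing the contributions gives betweenness(D) = 7/2.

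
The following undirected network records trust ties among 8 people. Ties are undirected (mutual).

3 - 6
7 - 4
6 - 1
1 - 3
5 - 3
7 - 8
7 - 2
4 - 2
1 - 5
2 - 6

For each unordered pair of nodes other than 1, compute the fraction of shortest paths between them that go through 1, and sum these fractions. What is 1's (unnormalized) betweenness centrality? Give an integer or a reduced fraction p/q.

5/2

Pairs whose geodesics pass through 1 — 8–5: 1/2; 7–5: 1/2; 6–5: 1/2; 2–5: 1/2; 4–5: 1/2.
All other pairs contribute 0.
Summing the contributions gives betweenness(1) = 5/2.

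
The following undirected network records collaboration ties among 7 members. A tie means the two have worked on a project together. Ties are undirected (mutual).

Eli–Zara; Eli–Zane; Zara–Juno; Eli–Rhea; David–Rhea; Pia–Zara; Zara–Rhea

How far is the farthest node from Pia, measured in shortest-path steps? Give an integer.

Distances from Pia: David:3, Eli:2, Juno:2, Rhea:2, Zane:3, Zara:1.
The largest is 3 (to Zane and David), so the eccentricity of Pia is 3.

3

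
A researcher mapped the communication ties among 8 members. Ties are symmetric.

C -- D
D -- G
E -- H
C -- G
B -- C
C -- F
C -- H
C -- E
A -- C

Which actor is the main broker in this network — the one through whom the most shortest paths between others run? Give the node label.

Unnormalized betweenness of each node: A:0, B:0, C:19, D:0, E:0, F:0, G:0, H:0.
C has the largest value, 19, making it the main broker — the node through which the most shortest paths run.

C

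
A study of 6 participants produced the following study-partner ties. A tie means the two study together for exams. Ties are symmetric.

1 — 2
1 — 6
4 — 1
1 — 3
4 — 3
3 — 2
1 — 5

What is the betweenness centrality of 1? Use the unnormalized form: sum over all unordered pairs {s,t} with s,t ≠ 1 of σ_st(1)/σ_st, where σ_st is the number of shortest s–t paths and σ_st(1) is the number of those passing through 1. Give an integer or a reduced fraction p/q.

15/2

Pairs whose geodesics pass through 1 — 3–6: 1; 3–5: 1; 2–4: 1/2; 2–6: 1; 2–5: 1; 4–6: 1; 4–5: 1; 6–5: 1.
All other pairs contribute 0.
Summing the contributions gives betweenness(1) = 15/2.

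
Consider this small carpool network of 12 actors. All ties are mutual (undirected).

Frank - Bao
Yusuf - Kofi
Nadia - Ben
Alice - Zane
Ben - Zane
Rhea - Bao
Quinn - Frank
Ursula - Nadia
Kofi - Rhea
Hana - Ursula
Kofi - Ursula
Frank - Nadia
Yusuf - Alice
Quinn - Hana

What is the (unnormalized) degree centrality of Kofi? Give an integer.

3

Kofi is directly tied to Rhea, Ursula, and Yusuf. That is 3 neighbors, so the degree of Kofi is 3.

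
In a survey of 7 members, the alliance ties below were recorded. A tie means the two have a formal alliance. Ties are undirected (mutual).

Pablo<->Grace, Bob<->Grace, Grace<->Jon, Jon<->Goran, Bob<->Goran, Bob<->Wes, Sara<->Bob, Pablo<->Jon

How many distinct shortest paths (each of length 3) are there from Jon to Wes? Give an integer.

The shortest distance is 3. The length-3 paths are: Jon–Goran–Bob–Wes; Jon–Grace–Bob–Wes.
That gives 2 distinct shortest paths.

2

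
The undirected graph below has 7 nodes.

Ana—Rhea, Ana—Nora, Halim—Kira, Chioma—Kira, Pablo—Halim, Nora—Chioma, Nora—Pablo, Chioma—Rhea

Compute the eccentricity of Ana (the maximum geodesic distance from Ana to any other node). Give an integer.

Distances from Ana: Chioma:2, Halim:3, Kira:3, Nora:1, Pablo:2, Rhea:1.
The largest is 3 (to Kira and Halim), so the eccentricity of Ana is 3.

3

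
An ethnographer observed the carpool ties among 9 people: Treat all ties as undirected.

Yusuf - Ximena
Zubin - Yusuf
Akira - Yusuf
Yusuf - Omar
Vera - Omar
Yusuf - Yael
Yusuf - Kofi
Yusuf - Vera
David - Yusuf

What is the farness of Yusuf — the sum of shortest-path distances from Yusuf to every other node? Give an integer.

Distances from Yusuf: Akira:1, David:1, Kofi:1, Omar:1, Vera:1, Ximena:1, Yael:1, Zubin:1.
Sum = 1 + 1 + 1 + 1 + 1 + 1 + 1 + 1 = 8.

8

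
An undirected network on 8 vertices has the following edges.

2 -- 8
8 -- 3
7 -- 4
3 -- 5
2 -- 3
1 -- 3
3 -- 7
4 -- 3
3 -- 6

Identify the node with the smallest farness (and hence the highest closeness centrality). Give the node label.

Farness (sum of distances to all others) for each node — 1:13, 2:12, 3:7, 4:12, 5:13, 6:13, 7:12, 8:12.
The smallest farness is 7, for 3, so 3 has the highest closeness.

3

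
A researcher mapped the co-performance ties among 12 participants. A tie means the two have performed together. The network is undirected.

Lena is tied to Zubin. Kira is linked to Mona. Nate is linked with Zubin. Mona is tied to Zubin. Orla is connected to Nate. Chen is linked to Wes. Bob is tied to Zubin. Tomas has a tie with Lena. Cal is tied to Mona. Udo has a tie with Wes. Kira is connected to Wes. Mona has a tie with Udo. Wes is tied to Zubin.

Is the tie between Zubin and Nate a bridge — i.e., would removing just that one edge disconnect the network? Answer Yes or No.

Yes

Without the Zubin–Nate edge there is no alternate route between Zubin and Nate, so the network disconnects. It is a bridge.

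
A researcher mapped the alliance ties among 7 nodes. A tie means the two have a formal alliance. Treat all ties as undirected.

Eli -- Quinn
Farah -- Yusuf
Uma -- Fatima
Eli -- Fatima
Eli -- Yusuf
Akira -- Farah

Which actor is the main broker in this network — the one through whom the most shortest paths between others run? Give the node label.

Eli

Unnormalized betweenness of each node: Akira:0, Eli:11, Farah:5, Fatima:5, Quinn:0, Uma:0, Yusuf:8.
Eli has the largest value, 11, making it the main broker — the node through which the most shortest paths run.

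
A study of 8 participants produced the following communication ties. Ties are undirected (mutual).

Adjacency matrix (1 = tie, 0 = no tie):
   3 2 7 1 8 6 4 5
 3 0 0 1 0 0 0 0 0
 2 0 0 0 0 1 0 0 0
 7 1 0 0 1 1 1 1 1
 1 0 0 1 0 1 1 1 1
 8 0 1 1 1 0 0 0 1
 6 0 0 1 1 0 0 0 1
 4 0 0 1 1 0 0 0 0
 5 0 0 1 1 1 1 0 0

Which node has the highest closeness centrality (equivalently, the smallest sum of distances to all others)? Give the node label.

7

Farness (sum of distances to all others) for each node — 1:9, 2:16, 3:14, 4:13, 5:10, 6:12, 7:8, 8:10.
The smallest farness is 8, for 7, so 7 has the highest closeness.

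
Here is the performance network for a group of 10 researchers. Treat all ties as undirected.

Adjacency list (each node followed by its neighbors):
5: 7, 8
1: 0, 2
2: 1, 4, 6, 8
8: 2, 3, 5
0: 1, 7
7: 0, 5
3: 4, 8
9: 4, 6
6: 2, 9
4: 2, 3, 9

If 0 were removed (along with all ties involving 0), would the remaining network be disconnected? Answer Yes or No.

Even without 0, every remaining node can still reach every other (the residual graph is connected), so 0 is not a cut vertex.

No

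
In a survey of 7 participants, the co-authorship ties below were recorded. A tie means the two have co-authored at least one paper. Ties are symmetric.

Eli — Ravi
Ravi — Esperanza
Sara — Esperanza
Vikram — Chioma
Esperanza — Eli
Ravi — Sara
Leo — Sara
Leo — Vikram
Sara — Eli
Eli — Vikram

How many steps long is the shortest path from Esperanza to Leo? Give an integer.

2

One shortest route is Esperanza – Sara – Leo, which uses 2 edges, and Esperanza and Leo are not directly tied, so nothing shorter exists. So d(Esperanza,Leo) = 2.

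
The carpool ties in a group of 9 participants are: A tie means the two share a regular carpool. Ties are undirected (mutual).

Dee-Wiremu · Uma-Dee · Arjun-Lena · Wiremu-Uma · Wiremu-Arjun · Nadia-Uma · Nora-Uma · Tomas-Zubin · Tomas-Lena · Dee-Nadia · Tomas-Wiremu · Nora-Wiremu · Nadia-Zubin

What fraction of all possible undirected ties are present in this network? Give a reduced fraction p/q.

There are 13 edges and 9 nodes, so the maximum possible is C(9,2) = 36.
Density = 13/36.

13/36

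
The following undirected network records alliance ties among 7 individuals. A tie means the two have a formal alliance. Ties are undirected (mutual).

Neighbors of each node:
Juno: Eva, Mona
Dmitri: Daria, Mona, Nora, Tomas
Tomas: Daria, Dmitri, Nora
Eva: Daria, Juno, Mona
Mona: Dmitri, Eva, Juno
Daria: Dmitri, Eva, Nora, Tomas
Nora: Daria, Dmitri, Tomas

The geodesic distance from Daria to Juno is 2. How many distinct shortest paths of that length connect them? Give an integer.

The shortest distance is 2, and the only length-2 path is Daria–Eva–Juno. So there is exactly 1 shortest path.

1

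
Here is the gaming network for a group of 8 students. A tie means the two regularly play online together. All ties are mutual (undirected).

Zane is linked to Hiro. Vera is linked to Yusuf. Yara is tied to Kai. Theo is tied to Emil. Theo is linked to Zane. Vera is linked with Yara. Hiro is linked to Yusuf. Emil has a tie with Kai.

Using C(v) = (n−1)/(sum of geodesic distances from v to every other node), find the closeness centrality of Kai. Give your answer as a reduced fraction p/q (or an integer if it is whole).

Distances from Kai: Emil:1, Hiro:4, Theo:2, Vera:2, Yara:1, Yusuf:3, Zane:3. Sum = 16.
n = 8, so closeness = 7/16.

7/16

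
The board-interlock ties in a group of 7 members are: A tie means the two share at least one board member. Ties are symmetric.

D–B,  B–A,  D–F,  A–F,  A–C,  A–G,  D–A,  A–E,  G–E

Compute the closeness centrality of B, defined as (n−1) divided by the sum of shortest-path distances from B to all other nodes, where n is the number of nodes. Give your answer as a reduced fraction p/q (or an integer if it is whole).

3/5

Distances from B: A:1, C:2, D:1, E:2, F:2, G:2. Sum = 10.
n = 7, so closeness = 6/10 = 3/5.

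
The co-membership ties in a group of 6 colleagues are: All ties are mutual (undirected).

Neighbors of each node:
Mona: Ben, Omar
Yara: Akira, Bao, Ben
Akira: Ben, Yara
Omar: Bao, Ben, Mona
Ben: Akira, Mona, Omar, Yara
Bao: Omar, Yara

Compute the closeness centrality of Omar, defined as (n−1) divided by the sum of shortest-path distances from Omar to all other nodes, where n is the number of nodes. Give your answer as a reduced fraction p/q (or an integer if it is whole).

5/7

Distances from Omar: Akira:2, Bao:1, Ben:1, Mona:1, Yara:2. Sum = 7.
n = 6, so closeness = 5/7.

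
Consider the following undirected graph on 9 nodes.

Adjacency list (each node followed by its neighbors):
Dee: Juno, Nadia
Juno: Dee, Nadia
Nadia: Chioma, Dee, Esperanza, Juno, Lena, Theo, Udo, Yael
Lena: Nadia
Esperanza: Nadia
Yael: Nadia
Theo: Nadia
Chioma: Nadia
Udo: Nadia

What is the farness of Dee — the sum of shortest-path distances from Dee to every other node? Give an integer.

14

Distances from Dee: Chioma:2, Esperanza:2, Juno:1, Lena:2, Nadia:1, Theo:2, Udo:2, Yael:2.
Sum = 2 + 2 + 1 + 2 + 1 + 2 + 2 + 2 = 14.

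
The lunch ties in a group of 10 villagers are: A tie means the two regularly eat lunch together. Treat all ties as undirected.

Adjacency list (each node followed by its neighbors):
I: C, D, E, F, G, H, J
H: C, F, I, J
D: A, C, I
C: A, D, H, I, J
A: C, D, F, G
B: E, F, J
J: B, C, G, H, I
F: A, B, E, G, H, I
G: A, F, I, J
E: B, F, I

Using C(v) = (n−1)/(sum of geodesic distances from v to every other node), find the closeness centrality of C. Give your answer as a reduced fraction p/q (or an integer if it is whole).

9/13

Distances from C: A:1, B:2, D:1, E:2, F:2, G:2, H:1, I:1, J:1. Sum = 13.
n = 10, so closeness = 9/13.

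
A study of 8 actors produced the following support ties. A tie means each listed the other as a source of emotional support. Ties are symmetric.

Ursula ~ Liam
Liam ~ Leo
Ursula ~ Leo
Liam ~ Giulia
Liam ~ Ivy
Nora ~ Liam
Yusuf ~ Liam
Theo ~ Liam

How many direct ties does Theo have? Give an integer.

1

Theo is directly tied to Liam. That is 1 neighbor, so the degree of Theo is 1.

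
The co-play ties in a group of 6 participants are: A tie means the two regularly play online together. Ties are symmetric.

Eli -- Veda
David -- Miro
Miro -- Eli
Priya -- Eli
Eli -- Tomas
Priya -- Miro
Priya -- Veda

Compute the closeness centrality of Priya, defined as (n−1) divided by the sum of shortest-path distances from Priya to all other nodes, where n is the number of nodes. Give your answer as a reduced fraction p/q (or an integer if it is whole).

5/7

Distances from Priya: David:2, Eli:1, Miro:1, Tomas:2, Veda:1. Sum = 7.
n = 6, so closeness = 5/7.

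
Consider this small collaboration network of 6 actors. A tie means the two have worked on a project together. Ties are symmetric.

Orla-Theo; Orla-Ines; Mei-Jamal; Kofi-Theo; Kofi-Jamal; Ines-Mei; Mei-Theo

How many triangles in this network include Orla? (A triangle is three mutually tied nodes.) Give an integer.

Orla's neighbors are Ines and Theo, but none of them are tied to each other, so no triangle contains Orla.

0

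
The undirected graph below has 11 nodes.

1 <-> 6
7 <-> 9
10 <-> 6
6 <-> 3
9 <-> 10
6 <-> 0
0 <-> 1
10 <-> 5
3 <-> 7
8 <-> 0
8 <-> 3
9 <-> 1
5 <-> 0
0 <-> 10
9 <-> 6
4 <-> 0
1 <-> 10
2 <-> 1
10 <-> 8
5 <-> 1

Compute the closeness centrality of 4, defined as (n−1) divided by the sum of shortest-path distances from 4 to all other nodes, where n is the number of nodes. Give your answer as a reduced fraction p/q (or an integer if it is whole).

5/12

Distances from 4: 0:1, 1:2, 2:3, 3:3, 5:2, 6:2, 7:4, 8:2, 9:3, 10:2. Sum = 24.
n = 11, so closeness = 10/24 = 5/12.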